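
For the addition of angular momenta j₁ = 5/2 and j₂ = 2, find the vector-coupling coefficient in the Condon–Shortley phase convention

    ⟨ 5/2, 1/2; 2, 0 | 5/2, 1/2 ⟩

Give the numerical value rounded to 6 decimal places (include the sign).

-0.478091  (= −√(8/35))

triangle: 2!*3!*2!/8! = 24/40320
(j±m)!: 3!*2!*2!*2!*3!*2! = 576
prefactor² = (2J+1)*Δ*N² = 72/35
  k=0: +1/(0!*2!*2!*2!*1!*0!) = 1/8
  k=1: −1/(1!*1!*1!*1!*2!*1!) = -1/2
  k=2: +1/(2!*0!*0!*0!*3!*2!) = 1/24
Σ = -1/3  ⇒  CG² = 72/35*(-1/3)² = 8/35
CG = −√(8/35) = -0.478091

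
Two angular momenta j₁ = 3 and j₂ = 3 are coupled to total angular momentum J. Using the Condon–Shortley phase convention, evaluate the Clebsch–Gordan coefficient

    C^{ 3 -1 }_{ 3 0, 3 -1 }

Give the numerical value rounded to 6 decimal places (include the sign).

triangle: 3!·3!·3!/10! = 216/3628800
(j±m)!: 3!·3!·2!·4!·2!·4! = 82944
prefactor² = (2J+1)·Δ·N² = 864/25
  k=0: +1/(0!·3!·3!·2!·0!·1!) = 1/72
  k=1: −1/(1!·2!·2!·1!·1!·2!) = -1/8
  k=2: +1/(2!·1!·1!·0!·2!·3!) = 1/24
Σ = -5/72  ⇒  CG² = 864/25·(-5/72)² = 1/6
CG = −√(1/6) = -0.408248

-0.408248  (= −√(1/6))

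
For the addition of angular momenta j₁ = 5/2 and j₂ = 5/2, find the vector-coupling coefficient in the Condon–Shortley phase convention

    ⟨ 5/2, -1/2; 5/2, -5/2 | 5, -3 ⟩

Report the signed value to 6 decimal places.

+0.471405

√[11·0!5!5!/11! · 2!3!0!5!2!8!] = √(460800)
  +(−1)^0/∏(0,0,3,0,2,5)! = 1/1440  (running 1/1440)
⟨..|..⟩ = √(460800)·(1/1440) = +0.471405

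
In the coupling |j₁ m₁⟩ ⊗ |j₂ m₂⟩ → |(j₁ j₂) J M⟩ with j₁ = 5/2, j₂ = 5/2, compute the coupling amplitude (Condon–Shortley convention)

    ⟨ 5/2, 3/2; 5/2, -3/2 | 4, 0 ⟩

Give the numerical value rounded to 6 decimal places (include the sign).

+√(9/28) = +0.566947

j₁+j₂−J=1  J+j₁−j₂=4  J−j₁+j₂=4  j₁+j₂+J+1=10
(j₁±m₁, j₂±m₂, J±M) = (4,1,1,4,4,4)
P² = 82944/175
sum k=0..1:
  [0] +1/36 = 1/36
  [1] −1/576 = -1/576
S = 5/192
C² = P²·S² = 9/28 ; C = +0.566947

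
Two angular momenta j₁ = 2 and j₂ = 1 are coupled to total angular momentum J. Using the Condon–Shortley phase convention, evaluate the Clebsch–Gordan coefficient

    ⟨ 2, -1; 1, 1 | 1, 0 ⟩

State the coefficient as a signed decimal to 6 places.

triangle: 2!×2!×0!/5! = 4/120
(j±m)!: 1!×3!×2!×0!×1!×1! = 12
prefactor² = (2J+1)×Δ×N² = 6/5
  k=2: +1/(2!×0!×1!×0!×1!×0!) = 1/2
Σ = 1/2  ⇒  CG² = 6/5×1/2² = 3/10
CG = +√(3/10) = +0.547723

+0.547723  (= +√(3/10))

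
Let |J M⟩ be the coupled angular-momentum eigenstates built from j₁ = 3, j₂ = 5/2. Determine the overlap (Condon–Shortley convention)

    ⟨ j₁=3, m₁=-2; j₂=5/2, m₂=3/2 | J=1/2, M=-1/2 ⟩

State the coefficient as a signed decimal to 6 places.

√[2·5!1!0!/7! · 1!5!4!1!0!1!] = √(960/7)
  +(−1)^4/∏(4,1,1,0,0,0)! = 1/24  (running 1/24)
⟨..|..⟩ = √(960/7)·(1/24) = +0.487950

+√(5/21) = +0.487950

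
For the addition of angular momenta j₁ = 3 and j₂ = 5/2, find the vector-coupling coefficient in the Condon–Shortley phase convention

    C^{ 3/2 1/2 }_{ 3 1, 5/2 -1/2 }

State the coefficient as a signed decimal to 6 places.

triangle: 4!*2!*1!/8! = 48/40320
(j±m)!: 4!*2!*2!*3!*2!*1! = 1152
prefactor² = (2J+1)*Δ*N² = 192/35
  k=1: −1/(1!*3!*1!*1!*1!*0!) = -1/6
  k=2: +1/(2!*2!*0!*0!*2!*1!) = 1/8
Σ = -1/24  ⇒  CG² = 192/35*(-1/24)² = 1/105
CG = −√(1/105) = -0.097590

−√(1/105) ≈ -0.097590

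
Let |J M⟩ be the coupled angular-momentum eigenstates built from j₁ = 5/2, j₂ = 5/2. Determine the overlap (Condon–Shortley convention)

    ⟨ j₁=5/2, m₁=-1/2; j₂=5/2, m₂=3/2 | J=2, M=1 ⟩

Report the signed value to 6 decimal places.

j₁+j₂−J=3  J+j₁−j₂=2  J−j₁+j₂=2  j₁+j₂+J+1=8
(j₁±m₁, j₂±m₂, J±M) = (2,3,4,1,3,1)
P² = 36/7
sum k=2..3:
  [2] +1/4 = 1/4
  [3] −1/12 = -1/12
S = 1/6
C² = P²·S² = 1/7 ; C = +0.377964

+0.377964  (= +√(1/7))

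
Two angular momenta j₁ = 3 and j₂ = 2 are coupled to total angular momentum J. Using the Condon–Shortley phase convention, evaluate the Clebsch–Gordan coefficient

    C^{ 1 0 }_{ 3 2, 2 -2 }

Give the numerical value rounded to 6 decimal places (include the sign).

√[3·4!2!0!/7! · 5!1!0!4!1!1!] = √(576/7)
  +(−1)^0/∏(0,4,1,0,1,0)! = 1/24  (running 1/24)
⟨..|..⟩ = √(576/7)·(1/24) = +0.377964

+0.377964  (= +√(1/7))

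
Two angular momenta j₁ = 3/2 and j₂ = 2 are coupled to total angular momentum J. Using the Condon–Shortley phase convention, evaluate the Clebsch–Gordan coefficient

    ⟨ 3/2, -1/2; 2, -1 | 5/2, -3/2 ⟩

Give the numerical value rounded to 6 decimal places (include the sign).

+0.169031  (= +√(1/35))

√[6·1!2!3!/7! · 1!2!1!3!1!4!] = √(144/35)
  +(−1)^0/∏(0,1,2,1,0,2)! = 1/4  (running 1/4)
  +(−1)^1/∏(1,0,1,0,1,3)! = -1/6  (running 1/12)
⟨..|..⟩ = √(144/35)·(1/12) = +0.169031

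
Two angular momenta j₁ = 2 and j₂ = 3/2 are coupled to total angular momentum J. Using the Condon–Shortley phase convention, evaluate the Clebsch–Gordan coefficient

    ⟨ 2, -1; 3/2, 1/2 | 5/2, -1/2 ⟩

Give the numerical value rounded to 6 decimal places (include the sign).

j₁+j₂−J=1  J+j₁−j₂=3  J−j₁+j₂=2  j₁+j₂+J+1=7
(j₁±m₁, j₂±m₂, J±M) = (1,3,2,1,2,3)
P² = 72/35
sum k=0..1:
  [0] +1/12 = 1/12
  [1] −1/2 = -1/2
S = -5/12
C² = P²·S² = 5/14 ; C = -0.597614

-0.597614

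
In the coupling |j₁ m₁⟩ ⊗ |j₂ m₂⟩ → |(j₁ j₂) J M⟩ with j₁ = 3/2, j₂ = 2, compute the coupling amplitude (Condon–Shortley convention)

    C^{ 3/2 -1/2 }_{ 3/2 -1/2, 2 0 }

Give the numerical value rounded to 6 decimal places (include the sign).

triangle: 2!×1!×2!/6! = 4/720
(j±m)!: 1!×2!×2!×2!×1!×2! = 16
prefactor² = (2J+1)×Δ×N² = 16/45
  k=1: −1/(1!×1!×1!×1!×0!×1!) = -1
  k=2: +1/(2!×0!×0!×0!×1!×2!) = 1/4
Σ = -3/4  ⇒  CG² = 16/45×(-3/4)² = 1/5
CG = −√(1/5) = -0.447214

-0.447214  (= −√(1/5))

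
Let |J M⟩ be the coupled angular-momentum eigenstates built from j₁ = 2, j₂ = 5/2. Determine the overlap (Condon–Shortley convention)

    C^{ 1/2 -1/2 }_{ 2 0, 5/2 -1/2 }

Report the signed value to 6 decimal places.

+0.447214  (= +√(1/5))

triangle: 4!·0!·1!/6! = 24/720
(j±m)!: 2!·2!·2!·3!·0!·1! = 48
prefactor² = (2J+1)·Δ·N² = 16/5
  k=2: +1/(2!·2!·0!·0!·0!·1!) = 1/4
Σ = 1/4  ⇒  CG² = 16/5·1/4² = 1/5
CG = +√(1/5) = +0.447214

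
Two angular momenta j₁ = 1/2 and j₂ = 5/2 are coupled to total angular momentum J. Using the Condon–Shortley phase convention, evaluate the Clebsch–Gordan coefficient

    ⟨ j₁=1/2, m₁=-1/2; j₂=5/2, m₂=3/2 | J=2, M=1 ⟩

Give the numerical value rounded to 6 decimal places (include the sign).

j₁+j₂−J=1  J+j₁−j₂=0  J−j₁+j₂=4  j₁+j₂+J+1=6
(j₁±m₁, j₂±m₂, J±M) = (0,1,4,1,3,1)
P² = 24
sum k=1..1:
  [1] −1/6 = -1/6
S = -1/6
C² = P²·S² = 2/3 ; C = -0.816497

-0.816497  (= −√(2/3))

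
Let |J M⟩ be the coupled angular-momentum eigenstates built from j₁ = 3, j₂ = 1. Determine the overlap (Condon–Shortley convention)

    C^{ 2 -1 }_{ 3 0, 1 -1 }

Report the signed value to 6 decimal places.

j₁+j₂−J=2  J+j₁−j₂=4  J−j₁+j₂=0  j₁+j₂+J+1=7
(j₁±m₁, j₂±m₂, J±M) = (3,3,0,2,1,3)
P² = 144/7
sum k=0..0:
  [0] +1/12 = 1/12
S = 1/12
C² = P²·S² = 1/7 ; C = +0.377964

+0.377964  (= +√(1/7))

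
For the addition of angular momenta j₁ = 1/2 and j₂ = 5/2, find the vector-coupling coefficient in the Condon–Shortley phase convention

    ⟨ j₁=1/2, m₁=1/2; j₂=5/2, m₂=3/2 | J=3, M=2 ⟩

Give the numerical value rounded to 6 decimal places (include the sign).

+√(5/6) ≈ +0.912871

j₁+j₂−J=0  J+j₁−j₂=1  J−j₁+j₂=5  j₁+j₂+J+1=7
(j₁±m₁, j₂±m₂, J±M) = (1,0,4,1,5,1)
P² = 480
sum k=0..0:
  [0] +1/24 = 1/24
S = 1/24
C² = P²·S² = 5/6 ; C = +0.912871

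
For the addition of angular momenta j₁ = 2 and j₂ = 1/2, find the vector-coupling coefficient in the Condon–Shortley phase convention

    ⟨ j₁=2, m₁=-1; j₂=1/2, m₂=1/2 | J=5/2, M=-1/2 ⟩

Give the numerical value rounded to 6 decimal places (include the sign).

+0.632456  (= +√(2/5))

√[6·0!4!1!/6! · 1!3!1!0!2!3!] = √(72/5)
  +(−1)^0/∏(0,0,3,1,1,0)! = 1/6  (running 1/6)
⟨..|..⟩ = √(72/5)·(1/6) = +0.632456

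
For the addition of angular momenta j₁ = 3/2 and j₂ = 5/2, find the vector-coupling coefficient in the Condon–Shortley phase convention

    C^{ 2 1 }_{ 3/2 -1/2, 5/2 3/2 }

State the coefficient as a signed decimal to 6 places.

j₁+j₂−J=2  J+j₁−j₂=1  J−j₁+j₂=3  j₁+j₂+J+1=7
(j₁±m₁, j₂±m₂, J±M) = (1,2,4,1,3,1)
P² = 24/7
sum k=1..2:
  [1] −1/6 = -1/6
  [2] +1/4 = 1/4
S = 1/12
C² = P²·S² = 1/42 ; C = +0.154303

+0.154303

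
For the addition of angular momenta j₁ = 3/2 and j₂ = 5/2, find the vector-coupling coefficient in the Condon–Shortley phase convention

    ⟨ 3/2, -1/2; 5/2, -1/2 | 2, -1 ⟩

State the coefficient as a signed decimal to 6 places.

−√(25/84) ≈ -0.545545

triangle: 2!·1!·3!/7! = 12/5040
(j±m)!: 1!·2!·2!·3!·1!·3! = 144
prefactor² = (2J+1)·Δ·N² = 12/7
  k=1: −1/(1!·1!·1!·1!·0!·2!) = -1/2
  k=2: +1/(2!·0!·0!·0!·1!·3!) = 1/12
Σ = -5/12  ⇒  CG² = 12/7·(-5/12)² = 25/84
CG = −√(25/84) = -0.545545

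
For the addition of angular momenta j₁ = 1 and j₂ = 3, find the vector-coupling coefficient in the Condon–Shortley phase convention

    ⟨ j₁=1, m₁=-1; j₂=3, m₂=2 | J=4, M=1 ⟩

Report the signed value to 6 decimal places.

+0.327327  (= +√(3/28))

√[9·0!2!6!/9! · 0!2!5!1!5!3!] = √(43200/7)
  +(−1)^0/∏(0,0,2,5,0,1)! = 1/240  (running 1/240)
⟨..|..⟩ = √(43200/7)·(1/240) = +0.327327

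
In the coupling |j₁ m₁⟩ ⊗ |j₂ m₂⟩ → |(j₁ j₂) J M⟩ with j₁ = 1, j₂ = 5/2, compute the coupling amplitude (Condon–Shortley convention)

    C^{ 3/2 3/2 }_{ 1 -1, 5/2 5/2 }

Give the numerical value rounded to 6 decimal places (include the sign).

+√(2/3) ≈ +0.816497

triangle: 2!×0!×3!/6! = 12/720
(j±m)!: 0!×2!×5!×0!×3!×0! = 1440
prefactor² = (2J+1)×Δ×N² = 96
  k=2: +1/(2!×0!×0!×3!×0!×0!) = 1/12
Σ = 1/12  ⇒  CG² = 96×1/12² = 2/3
CG = +√(2/3) = +0.816497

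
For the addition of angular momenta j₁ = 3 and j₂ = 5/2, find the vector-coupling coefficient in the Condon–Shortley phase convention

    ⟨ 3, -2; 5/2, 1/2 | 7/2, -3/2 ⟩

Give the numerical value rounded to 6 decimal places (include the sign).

triangle: 2!*4!*3!/10! = 288/3628800
(j±m)!: 1!*5!*3!*2!*2!*5! = 345600
prefactor² = (2J+1)*Δ*N² = 1536/7
  k=1: −1/(1!*1!*4!*2!*0!*1!) = -1/48
  k=2: +1/(2!*0!*3!*1!*1!*2!) = 1/24
Σ = 1/48  ⇒  CG² = 1536/7*1/48² = 2/21
CG = +√(2/21) = +0.308607

+0.308607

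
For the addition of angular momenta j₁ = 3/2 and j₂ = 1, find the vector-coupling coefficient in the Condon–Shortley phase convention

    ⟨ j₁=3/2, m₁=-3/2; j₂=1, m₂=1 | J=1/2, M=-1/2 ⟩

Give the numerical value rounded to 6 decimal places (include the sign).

+0.707107  (= +√(1/2))

j₁+j₂−J=2  J+j₁−j₂=1  J−j₁+j₂=0  j₁+j₂+J+1=4
(j₁±m₁, j₂±m₂, J±M) = (0,3,2,0,0,1)
P² = 2
sum k=2..2:
  [2] +1/2 = 1/2
S = 1/2
C² = P²·S² = 1/2 ; C = +0.707107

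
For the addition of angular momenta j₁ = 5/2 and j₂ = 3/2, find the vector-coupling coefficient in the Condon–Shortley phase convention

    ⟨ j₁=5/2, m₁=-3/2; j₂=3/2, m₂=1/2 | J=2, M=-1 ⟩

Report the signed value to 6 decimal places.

+√(1/42) ≈ +0.154303

√[5·2!3!1!/7! · 1!4!2!1!1!3!] = √(24/7)
  +(−1)^1/∏(1,1,3,1,0,0)! = -1/6  (running -1/6)
  +(−1)^2/∏(2,0,2,0,1,1)! = 1/4  (running 1/12)
⟨..|..⟩ = √(24/7)·(1/12) = +0.154303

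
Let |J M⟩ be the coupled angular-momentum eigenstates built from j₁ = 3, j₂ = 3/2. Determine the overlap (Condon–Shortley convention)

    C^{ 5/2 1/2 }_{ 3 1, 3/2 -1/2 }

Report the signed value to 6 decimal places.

triangle: 2!×4!×1!/8! = 48/40320
(j±m)!: 4!×2!×1!×2!×3!×2! = 1152
prefactor² = (2J+1)×Δ×N² = 288/35
  k=0: +1/(0!×2!×2!×1!×2!×0!) = 1/8
  k=1: −1/(1!×1!×1!×0!×3!×1!) = -1/6
Σ = -1/24  ⇒  CG² = 288/35×(-1/24)² = 1/70
CG = −√(1/70) = -0.119523

-0.119523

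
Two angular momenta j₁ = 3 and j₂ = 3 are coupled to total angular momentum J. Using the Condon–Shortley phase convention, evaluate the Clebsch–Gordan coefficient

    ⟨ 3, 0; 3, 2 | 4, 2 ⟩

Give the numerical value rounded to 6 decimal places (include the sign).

+0.139573  (= +√(3/154))

triangle: 2!×4!×4!/11! = 1152/39916800
(j±m)!: 3!×3!×5!×1!×6!×2! = 6220800
prefactor² = (2J+1)×Δ×N² = 124416/77
  k=1: −1/(1!×1!×2!×4!×2!×0!) = -1/96
  k=2: +1/(2!×0!×1!×3!×3!×1!) = 1/72
Σ = 1/288  ⇒  CG² = 124416/77×1/288² = 3/154
CG = +√(3/154) = +0.139573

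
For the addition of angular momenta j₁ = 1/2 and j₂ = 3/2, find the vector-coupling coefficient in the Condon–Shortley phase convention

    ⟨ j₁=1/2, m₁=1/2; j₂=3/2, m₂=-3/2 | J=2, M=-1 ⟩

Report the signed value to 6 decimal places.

j₁+j₂−J=0  J+j₁−j₂=1  J−j₁+j₂=3  j₁+j₂+J+1=5
(j₁±m₁, j₂±m₂, J±M) = (1,0,0,3,1,3)
P² = 9
sum k=0..0:
  [0] +1/6 = 1/6
S = 1/6
C² = P²·S² = 1/4 ; C = +0.500000

+√(1/4) = +0.500000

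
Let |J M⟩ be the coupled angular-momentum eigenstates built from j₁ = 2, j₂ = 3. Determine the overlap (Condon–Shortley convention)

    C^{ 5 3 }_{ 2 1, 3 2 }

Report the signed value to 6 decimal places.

triangle: 0!×4!×6!/11! = 17280/39916800
(j±m)!: 3!×1!×5!×1!×8!×2! = 58060800
prefactor² = (2J+1)×Δ×N² = 276480
  k=0: +1/(0!×0!×1!×5!×3!×1!) = 1/720
Σ = 1/720  ⇒  CG² = 276480×1/720² = 8/15
CG = +√(8/15) = +0.730297

+√(8/15) = +0.730297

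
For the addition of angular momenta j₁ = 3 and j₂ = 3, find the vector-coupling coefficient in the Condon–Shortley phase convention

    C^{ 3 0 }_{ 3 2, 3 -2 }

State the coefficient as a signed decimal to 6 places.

+√(1/6) ≈ +0.408248

triangle: 3!*3!*3!/10! = 216/3628800
(j±m)!: 5!*1!*1!*5!*3!*3! = 518400
prefactor² = (2J+1)*Δ*N² = 216
  k=0: +1/(0!*3!*1!*1!*2!*2!) = 1/24
  k=1: −1/(1!*2!*0!*0!*3!*3!) = -1/72
Σ = 1/36  ⇒  CG² = 216*1/36² = 1/6
CG = +√(1/6) = +0.408248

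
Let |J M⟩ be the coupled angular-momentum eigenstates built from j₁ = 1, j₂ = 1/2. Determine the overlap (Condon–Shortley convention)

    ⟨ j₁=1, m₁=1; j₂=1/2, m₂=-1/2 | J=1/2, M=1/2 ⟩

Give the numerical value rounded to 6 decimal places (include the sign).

triangle: 1!*1!*0!/3! = 1/6
(j±m)!: 2!*0!*0!*1!*1!*0! = 2
prefactor² = (2J+1)*Δ*N² = 2/3
  k=0: +1/(0!*1!*0!*0!*1!*0!) = 1
Σ = 1  ⇒  CG² = 2/3*1² = 2/3
CG = +√(2/3) = +0.816497

+√(2/3) = +0.816497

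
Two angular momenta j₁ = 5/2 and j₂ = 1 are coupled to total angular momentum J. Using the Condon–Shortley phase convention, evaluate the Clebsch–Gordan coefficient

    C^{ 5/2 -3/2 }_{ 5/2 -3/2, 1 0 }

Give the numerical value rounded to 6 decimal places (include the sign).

√[6·1!4!1!/7! · 1!4!1!1!1!4!] = √(576/35)
  +(−1)^0/∏(0,1,4,1,0,0)! = 1/24  (running 1/24)
  +(−1)^1/∏(1,0,3,0,1,1)! = -1/6  (running -1/8)
⟨..|..⟩ = √(576/35)·(-1/8) = -0.507093

-0.507093  (= −√(9/35))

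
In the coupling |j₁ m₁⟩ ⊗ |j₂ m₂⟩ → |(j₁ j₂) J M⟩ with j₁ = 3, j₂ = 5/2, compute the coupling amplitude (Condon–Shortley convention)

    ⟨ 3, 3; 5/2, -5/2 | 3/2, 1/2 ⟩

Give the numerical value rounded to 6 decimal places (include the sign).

+0.597614  (= +√(5/14))

j₁+j₂−J=4  J+j₁−j₂=2  J−j₁+j₂=1  j₁+j₂+J+1=8
(j₁±m₁, j₂±m₂, J±M) = (6,0,0,5,2,1)
P² = 5760/7
sum k=0..0:
  [0] +1/48 = 1/48
S = 1/48
C² = P²·S² = 5/14 ; C = +0.597614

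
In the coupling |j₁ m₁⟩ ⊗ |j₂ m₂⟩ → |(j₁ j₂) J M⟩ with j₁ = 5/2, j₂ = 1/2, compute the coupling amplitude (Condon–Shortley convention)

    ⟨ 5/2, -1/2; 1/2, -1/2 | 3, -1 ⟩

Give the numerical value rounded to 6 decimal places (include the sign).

+√(2/3) = +0.816497

√[7·0!5!1!/7! · 2!3!0!1!2!4!] = √(96)
  +(−1)^0/∏(0,0,3,0,2,1)! = 1/12  (running 1/12)
⟨..|..⟩ = √(96)·(1/12) = +0.816497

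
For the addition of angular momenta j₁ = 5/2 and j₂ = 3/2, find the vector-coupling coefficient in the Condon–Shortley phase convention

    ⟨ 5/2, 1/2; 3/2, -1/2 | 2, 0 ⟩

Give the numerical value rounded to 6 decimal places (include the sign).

-0.267261  (= −√(1/14))

triangle: 2!*3!*1!/7! = 12/5040
(j±m)!: 3!*2!*1!*2!*2!*2! = 96
prefactor² = (2J+1)*Δ*N² = 8/7
  k=0: +1/(0!*2!*2!*1!*1!*0!) = 1/4
  k=1: −1/(1!*1!*1!*0!*2!*1!) = -1/2
Σ = -1/4  ⇒  CG² = 8/7*(-1/4)² = 1/14
CG = −√(1/14) = -0.267261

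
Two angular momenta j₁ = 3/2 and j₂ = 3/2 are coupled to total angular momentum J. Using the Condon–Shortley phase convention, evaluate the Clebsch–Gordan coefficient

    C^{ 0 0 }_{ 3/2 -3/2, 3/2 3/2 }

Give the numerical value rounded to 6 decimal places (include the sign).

j₁+j₂−J=3  J+j₁−j₂=0  J−j₁+j₂=0  j₁+j₂+J+1=4
(j₁±m₁, j₂±m₂, J±M) = (0,3,3,0,0,0)
P² = 9
sum k=3..3:
  [3] −1/6 = -1/6
S = -1/6
C² = P²·S² = 1/4 ; C = -0.500000

−√(1/4) = -0.500000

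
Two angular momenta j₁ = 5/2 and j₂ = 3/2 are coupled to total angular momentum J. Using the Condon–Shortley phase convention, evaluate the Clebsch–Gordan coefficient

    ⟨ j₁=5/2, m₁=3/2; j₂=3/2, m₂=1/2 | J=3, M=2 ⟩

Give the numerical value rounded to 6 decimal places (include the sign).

√[7·1!4!2!/8! · 4!1!2!1!5!1!] = √(48)
  +(−1)^0/∏(0,1,1,2,3,0)! = 1/12  (running 1/12)
  +(−1)^1/∏(1,0,0,1,4,1)! = -1/24  (running 1/24)
⟨..|..⟩ = √(48)·(1/24) = +0.288675

+√(1/12) ≈ +0.288675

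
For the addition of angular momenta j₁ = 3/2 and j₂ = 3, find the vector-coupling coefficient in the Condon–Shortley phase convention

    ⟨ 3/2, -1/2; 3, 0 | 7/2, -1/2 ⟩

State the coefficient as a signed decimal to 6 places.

j₁+j₂−J=1  J+j₁−j₂=2  J−j₁+j₂=5  j₁+j₂+J+1=9
(j₁±m₁, j₂±m₂, J±M) = (1,2,3,3,3,4)
P² = 384/7
sum k=0..1:
  [0] +1/24 = 1/24
  [1] −1/12 = -1/12
S = -1/24
C² = P²·S² = 2/21 ; C = -0.308607

−√(2/21) ≈ -0.308607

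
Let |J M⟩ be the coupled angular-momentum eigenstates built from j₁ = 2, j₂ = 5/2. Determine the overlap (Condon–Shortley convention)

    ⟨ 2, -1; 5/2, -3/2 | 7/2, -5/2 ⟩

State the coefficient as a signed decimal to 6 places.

√[8·1!3!4!/9! · 1!3!1!4!1!6!] = √(2304/7)
  +(−1)^0/∏(0,1,3,1,0,3)! = 1/36  (running 1/36)
  +(−1)^1/∏(1,0,2,0,1,4)! = -1/48  (running 1/144)
⟨..|..⟩ = √(2304/7)·(1/144) = +0.125988

+0.125988  (= +√(1/63))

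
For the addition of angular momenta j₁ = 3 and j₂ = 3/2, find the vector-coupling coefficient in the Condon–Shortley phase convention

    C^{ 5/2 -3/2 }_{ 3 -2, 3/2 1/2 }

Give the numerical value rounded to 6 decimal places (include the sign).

triangle: 2!·4!·1!/8! = 48/40320
(j±m)!: 1!·5!·2!·1!·1!·4! = 5760
prefactor² = (2J+1)·Δ·N² = 288/7
  k=1: −1/(1!·1!·4!·1!·0!·0!) = -1/24
  k=2: +1/(2!·0!·3!·0!·1!·1!) = 1/12
Σ = 1/24  ⇒  CG² = 288/7·1/24² = 1/14
CG = +√(1/14) = +0.267261

+0.267261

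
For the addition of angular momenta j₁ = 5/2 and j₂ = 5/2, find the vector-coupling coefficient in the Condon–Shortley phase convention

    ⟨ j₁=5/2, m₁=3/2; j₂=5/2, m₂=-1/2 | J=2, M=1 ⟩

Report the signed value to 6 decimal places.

j₁+j₂−J=3  J+j₁−j₂=2  J−j₁+j₂=2  j₁+j₂+J+1=8
(j₁±m₁, j₂±m₂, J±M) = (4,1,2,3,3,1)
P² = 36/7
sum k=0..1:
  [0] +1/12 = 1/12
  [1] −1/4 = -1/4
S = -1/6
C² = P²·S² = 1/7 ; C = -0.377964

−√(1/7) = -0.377964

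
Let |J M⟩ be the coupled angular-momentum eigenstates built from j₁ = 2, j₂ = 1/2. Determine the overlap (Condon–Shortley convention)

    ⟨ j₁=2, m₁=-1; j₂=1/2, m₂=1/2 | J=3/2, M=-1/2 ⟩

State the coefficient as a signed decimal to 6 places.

√[4·1!3!0!/5! · 1!3!1!0!1!2!] = √(12/5)
  +(−1)^1/∏(1,0,2,0,1,0)! = -1/2  (running -1/2)
⟨..|..⟩ = √(12/5)·(-1/2) = -0.774597

−√(3/5) ≈ -0.774597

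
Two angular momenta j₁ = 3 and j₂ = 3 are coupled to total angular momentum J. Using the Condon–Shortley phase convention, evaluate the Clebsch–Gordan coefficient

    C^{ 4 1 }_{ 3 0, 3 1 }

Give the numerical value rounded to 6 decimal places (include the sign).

j₁+j₂−J=2  J+j₁−j₂=4  J−j₁+j₂=4  j₁+j₂+J+1=11
(j₁±m₁, j₂±m₂, J±M) = (3,3,4,2,5,3)
P² = 124416/385
sum k=0..2:
  [0] +1/288 = 1/288
  [1] −1/24 = -1/24
  [2] +1/48 = 1/48
S = -5/288
C² = P²·S² = 15/154 ; C = -0.312094

-0.312094  (= −√(15/154))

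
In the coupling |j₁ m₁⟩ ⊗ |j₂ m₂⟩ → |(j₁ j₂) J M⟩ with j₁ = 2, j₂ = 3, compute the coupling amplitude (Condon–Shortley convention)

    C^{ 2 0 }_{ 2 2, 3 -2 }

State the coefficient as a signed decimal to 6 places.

√[5·3!1!3!/8! · 4!0!1!5!2!2!] = √(360/7)
  +(−1)^0/∏(0,3,0,1,1,2)! = 1/12  (running 1/12)
⟨..|..⟩ = √(360/7)·(1/12) = +0.597614

+√(5/14) = +0.597614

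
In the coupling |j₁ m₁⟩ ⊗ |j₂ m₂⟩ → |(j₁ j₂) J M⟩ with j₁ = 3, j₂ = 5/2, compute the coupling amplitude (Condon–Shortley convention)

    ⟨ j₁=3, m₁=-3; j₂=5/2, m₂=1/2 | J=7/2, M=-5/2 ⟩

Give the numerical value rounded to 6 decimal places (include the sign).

+0.654654  (= +√(3/7))

j₁+j₂−J=2  J+j₁−j₂=4  J−j₁+j₂=3  j₁+j₂+J+1=10
(j₁±m₁, j₂±m₂, J±M) = (0,6,3,2,1,6)
P² = 27648/7
sum k=2..2:
  [2] +1/96 = 1/96
S = 1/96
C² = P²·S² = 3/7 ; C = +0.654654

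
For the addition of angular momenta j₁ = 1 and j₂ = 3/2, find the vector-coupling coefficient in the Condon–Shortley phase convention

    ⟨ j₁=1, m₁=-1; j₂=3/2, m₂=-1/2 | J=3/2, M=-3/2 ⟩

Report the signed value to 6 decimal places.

j₁+j₂−J=1  J+j₁−j₂=1  J−j₁+j₂=2  j₁+j₂+J+1=5
(j₁±m₁, j₂±m₂, J±M) = (0,2,1,2,0,3)
P² = 8/5
sum k=1..1:
  [1] −1/2 = -1/2
S = -1/2
C² = P²·S² = 2/5 ; C = -0.632456

-0.632456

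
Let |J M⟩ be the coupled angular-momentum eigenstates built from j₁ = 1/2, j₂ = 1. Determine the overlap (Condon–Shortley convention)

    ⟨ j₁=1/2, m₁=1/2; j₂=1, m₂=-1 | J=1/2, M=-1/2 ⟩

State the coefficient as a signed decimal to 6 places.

+0.816497  (= +√(2/3))

triangle: 1!·0!·1!/3! = 1/6
(j±m)!: 1!·0!·0!·2!·0!·1! = 2
prefactor² = (2J+1)·Δ·N² = 2/3
  k=0: +1/(0!·1!·0!·0!·0!·1!) = 1
Σ = 1  ⇒  CG² = 2/3·1² = 2/3
CG = +√(2/3) = +0.816497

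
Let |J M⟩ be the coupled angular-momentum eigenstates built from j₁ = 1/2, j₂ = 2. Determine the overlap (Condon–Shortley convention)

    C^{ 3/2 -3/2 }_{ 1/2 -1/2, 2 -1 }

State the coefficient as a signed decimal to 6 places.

-0.447214

j₁+j₂−J=1  J+j₁−j₂=0  J−j₁+j₂=3  j₁+j₂+J+1=5
(j₁±m₁, j₂±m₂, J±M) = (0,1,1,3,0,3)
P² = 36/5
sum k=1..1:
  [1] −1/6 = -1/6
S = -1/6
C² = P²·S² = 1/5 ; C = -0.447214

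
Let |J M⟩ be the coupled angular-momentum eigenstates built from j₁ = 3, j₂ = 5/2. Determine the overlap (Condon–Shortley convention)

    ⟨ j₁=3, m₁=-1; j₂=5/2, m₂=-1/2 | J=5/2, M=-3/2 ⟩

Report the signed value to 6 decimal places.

+0.169031

triangle: 3!·3!·2!/9! = 72/362880
(j±m)!: 2!·4!·2!·3!·1!·4! = 13824
prefactor² = (2J+1)·Δ·N² = 576/35
  k=1: −1/(1!·2!·3!·1!·0!·1!) = -1/12
  k=2: +1/(2!·1!·2!·0!·1!·2!) = 1/8
Σ = 1/24  ⇒  CG² = 576/35·1/24² = 1/35
CG = +√(1/35) = +0.169031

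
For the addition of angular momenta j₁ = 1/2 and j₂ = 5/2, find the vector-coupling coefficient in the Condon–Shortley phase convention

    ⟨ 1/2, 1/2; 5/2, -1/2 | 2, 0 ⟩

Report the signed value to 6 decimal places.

+√(1/2) ≈ +0.707107

triangle: 1!·0!·4!/6! = 24/720
(j±m)!: 1!·0!·2!·3!·2!·2! = 48
prefactor² = (2J+1)·Δ·N² = 8
  k=0: +1/(0!·1!·0!·2!·0!·2!) = 1/4
Σ = 1/4  ⇒  CG² = 8·1/4² = 1/2
CG = +√(1/2) = +0.707107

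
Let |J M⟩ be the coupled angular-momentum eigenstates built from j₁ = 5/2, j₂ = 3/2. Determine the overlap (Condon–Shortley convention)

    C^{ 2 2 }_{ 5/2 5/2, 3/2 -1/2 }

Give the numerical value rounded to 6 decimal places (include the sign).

j₁+j₂−J=2  J+j₁−j₂=3  J−j₁+j₂=1  j₁+j₂+J+1=7
(j₁±m₁, j₂±m₂, J±M) = (5,0,1,2,4,0)
P² = 480/7
sum k=0..0:
  [0] +1/12 = 1/12
S = 1/12
C² = P²·S² = 10/21 ; C = +0.690066

+√(10/21) = +0.690066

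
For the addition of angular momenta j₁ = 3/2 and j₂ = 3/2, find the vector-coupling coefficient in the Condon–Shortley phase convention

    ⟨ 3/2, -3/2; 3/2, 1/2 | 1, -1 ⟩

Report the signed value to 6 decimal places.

triangle: 2!·1!·1!/5! = 2/120
(j±m)!: 0!·3!·2!·1!·0!·2! = 24
prefactor² = (2J+1)·Δ·N² = 6/5
  k=2: +1/(2!·0!·1!·0!·0!·1!) = 1/2
Σ = 1/2  ⇒  CG² = 6/5·1/2² = 3/10
CG = +√(3/10) = +0.547723

+√(3/10) ≈ +0.547723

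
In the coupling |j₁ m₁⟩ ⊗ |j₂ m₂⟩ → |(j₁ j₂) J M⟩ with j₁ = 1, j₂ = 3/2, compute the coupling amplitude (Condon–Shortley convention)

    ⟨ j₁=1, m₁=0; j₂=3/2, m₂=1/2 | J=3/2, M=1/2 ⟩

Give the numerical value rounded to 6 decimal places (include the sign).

-0.258199  (= −√(1/15))

triangle: 1!*1!*2!/5! = 2/120
(j±m)!: 1!*1!*2!*1!*2!*1! = 4
prefactor² = (2J+1)*Δ*N² = 4/15
  k=0: +1/(0!*1!*1!*2!*0!*0!) = 1/2
  k=1: −1/(1!*0!*0!*1!*1!*1!) = -1
Σ = -1/2  ⇒  CG² = 4/15*(-1/2)² = 1/15
CG = −√(1/15) = -0.258199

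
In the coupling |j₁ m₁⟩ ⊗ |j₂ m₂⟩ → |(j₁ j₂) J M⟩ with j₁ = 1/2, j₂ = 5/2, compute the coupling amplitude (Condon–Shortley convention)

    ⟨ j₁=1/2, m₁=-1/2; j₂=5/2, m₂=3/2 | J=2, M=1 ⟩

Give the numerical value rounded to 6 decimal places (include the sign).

−√(2/3) = -0.816497

√[5·1!0!4!/6! · 0!1!4!1!3!1!] = √(24)
  +(−1)^1/∏(1,0,0,3,0,1)! = -1/6  (running -1/6)
⟨..|..⟩ = √(24)·(-1/6) = -0.816497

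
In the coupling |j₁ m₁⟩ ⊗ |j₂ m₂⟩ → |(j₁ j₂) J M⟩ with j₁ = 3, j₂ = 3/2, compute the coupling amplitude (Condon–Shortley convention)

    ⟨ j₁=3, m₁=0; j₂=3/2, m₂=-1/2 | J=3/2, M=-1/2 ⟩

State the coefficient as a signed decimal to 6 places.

√[4·3!3!0!/7! · 3!3!1!2!1!2!] = √(144/35)
  +(−1)^1/∏(1,2,2,0,1,0)! = -1/4  (running -1/4)
⟨..|..⟩ = √(144/35)·(-1/4) = -0.507093

−√(9/35) = -0.507093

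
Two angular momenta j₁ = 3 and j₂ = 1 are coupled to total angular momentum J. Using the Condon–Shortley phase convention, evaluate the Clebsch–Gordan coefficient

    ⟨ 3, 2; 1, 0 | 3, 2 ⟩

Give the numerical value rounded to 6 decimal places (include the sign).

√[7·1!5!1!/8! · 5!1!1!1!5!1!] = √(300)
  +(−1)^0/∏(0,1,1,1,4,0)! = 1/24  (running 1/24)
  +(−1)^1/∏(1,0,0,0,5,1)! = -1/120  (running 1/30)
⟨..|..⟩ = √(300)·(1/30) = +0.577350

+0.577350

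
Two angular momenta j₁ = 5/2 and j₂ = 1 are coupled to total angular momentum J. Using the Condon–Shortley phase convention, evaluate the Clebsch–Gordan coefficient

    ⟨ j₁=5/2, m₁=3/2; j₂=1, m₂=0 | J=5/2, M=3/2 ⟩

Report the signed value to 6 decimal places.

√[6·1!4!1!/7! · 4!1!1!1!4!1!] = √(576/35)
  +(−1)^0/∏(0,1,1,1,3,0)! = 1/6  (running 1/6)
  +(−1)^1/∏(1,0,0,0,4,1)! = -1/24  (running 1/8)
⟨..|..⟩ = √(576/35)·(1/8) = +0.507093

+0.507093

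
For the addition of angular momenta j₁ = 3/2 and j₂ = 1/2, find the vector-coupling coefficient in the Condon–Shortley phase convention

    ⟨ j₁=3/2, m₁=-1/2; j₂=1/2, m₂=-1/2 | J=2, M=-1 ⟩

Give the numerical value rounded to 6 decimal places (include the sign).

√[5·0!3!1!/5! · 1!2!0!1!1!3!] = √(3)
  +(−1)^0/∏(0,0,2,0,1,1)! = 1/2  (running 1/2)
⟨..|..⟩ = √(3)·(1/2) = +0.866025

+√(3/4) = +0.866025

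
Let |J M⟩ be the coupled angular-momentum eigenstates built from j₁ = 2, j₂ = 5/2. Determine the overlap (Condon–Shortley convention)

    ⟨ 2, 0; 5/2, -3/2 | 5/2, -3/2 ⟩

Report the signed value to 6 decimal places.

-0.119523

√[6·2!2!3!/8! · 2!2!1!4!1!4!] = √(288/35)
  +(−1)^0/∏(0,2,2,1,0,2)! = 1/8  (running 1/8)
  +(−1)^1/∏(1,1,1,0,1,3)! = -1/6  (running -1/24)
⟨..|..⟩ = √(288/35)·(-1/24) = -0.119523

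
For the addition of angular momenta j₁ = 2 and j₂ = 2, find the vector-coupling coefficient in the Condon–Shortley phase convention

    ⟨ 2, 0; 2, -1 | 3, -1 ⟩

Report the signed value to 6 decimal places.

triangle: 1!·3!·3!/8! = 36/40320
(j±m)!: 2!·2!·1!·3!·2!·4! = 1152
prefactor² = (2J+1)·Δ·N² = 36/5
  k=0: +1/(0!·1!·2!·1!·1!·2!) = 1/4
  k=1: −1/(1!·0!·1!·0!·2!·3!) = -1/12
Σ = 1/6  ⇒  CG² = 36/5·1/6² = 1/5
CG = +√(1/5) = +0.447214

+0.447214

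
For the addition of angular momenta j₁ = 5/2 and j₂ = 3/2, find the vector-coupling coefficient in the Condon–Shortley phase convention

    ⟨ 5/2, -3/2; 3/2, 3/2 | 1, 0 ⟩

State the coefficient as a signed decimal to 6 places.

-0.447214  (= −√(1/5))

triangle: 3!·2!·0!/6! = 12/720
(j±m)!: 1!·4!·3!·0!·1!·1! = 144
prefactor² = (2J+1)·Δ·N² = 36/5
  k=3: −1/(3!·0!·1!·0!·1!·0!) = -1/6
Σ = -1/6  ⇒  CG² = 36/5·(-1/6)² = 1/5
CG = −√(1/5) = -0.447214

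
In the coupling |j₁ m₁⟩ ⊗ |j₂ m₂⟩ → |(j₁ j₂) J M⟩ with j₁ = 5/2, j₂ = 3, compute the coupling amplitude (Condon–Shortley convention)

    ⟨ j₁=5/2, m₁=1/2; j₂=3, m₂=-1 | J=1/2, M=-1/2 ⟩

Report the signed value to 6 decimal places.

j₁+j₂−J=5  J+j₁−j₂=0  J−j₁+j₂=1  j₁+j₂+J+1=7
(j₁±m₁, j₂±m₂, J±M) = (3,2,2,4,0,1)
P² = 192/7
sum k=2..2:
  [2] +1/12 = 1/12
S = 1/12
C² = P²·S² = 4/21 ; C = +0.436436

+0.436436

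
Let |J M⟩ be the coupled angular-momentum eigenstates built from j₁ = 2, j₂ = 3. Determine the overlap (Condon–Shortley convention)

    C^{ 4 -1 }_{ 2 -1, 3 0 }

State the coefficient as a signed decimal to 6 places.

j₁+j₂−J=1  J+j₁−j₂=3  J−j₁+j₂=5  j₁+j₂+J+1=10
(j₁±m₁, j₂±m₂, J±M) = (1,3,3,3,3,5)
P² = 1944/7
sum k=0..1:
  [0] +1/72 = 1/72
  [1] −1/24 = -1/24
S = -1/36
C² = P²·S² = 3/14 ; C = -0.462910

−√(3/14) ≈ -0.462910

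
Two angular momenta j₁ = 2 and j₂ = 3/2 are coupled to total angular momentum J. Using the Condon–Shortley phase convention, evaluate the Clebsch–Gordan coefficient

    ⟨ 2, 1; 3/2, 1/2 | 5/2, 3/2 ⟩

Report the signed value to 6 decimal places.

+√(1/35) ≈ +0.169031

triangle: 1!×3!×2!/7! = 12/5040
(j±m)!: 3!×1!×2!×1!×4!×1! = 288
prefactor² = (2J+1)×Δ×N² = 144/35
  k=0: +1/(0!×1!×1!×2!×2!×0!) = 1/4
  k=1: −1/(1!×0!×0!×1!×3!×1!) = -1/6
Σ = 1/12  ⇒  CG² = 144/35×1/12² = 1/35
CG = +√(1/35) = +0.169031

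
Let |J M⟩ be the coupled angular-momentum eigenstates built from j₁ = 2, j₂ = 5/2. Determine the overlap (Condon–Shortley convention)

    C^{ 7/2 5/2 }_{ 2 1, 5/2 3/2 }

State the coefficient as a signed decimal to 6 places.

j₁+j₂−J=1  J+j₁−j₂=3  J−j₁+j₂=4  j₁+j₂+J+1=9
(j₁±m₁, j₂±m₂, J±M) = (3,1,4,1,6,1)
P² = 2304/7
sum k=0..1:
  [0] +1/48 = 1/48
  [1] −1/36 = -1/36
S = -1/144
C² = P²·S² = 1/63 ; C = -0.125988

-0.125988  (= −√(1/63))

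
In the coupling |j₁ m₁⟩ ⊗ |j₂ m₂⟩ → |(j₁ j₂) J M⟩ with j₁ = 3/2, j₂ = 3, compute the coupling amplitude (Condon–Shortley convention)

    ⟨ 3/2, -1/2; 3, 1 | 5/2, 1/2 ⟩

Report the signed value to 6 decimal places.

-0.119523  (= −√(1/70))

√[6·2!1!4!/8! · 1!2!4!2!3!2!] = √(288/35)
  +(−1)^1/∏(1,1,1,3,0,1)! = -1/6  (running -1/6)
  +(−1)^2/∏(2,0,0,2,1,2)! = 1/8  (running -1/24)
⟨..|..⟩ = √(288/35)·(-1/24) = -0.119523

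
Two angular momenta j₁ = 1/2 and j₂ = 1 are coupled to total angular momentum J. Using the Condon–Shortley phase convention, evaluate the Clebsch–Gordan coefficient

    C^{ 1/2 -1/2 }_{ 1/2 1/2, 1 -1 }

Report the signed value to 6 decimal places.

√[2·1!0!1!/3! · 1!0!0!2!0!1!] = √(2/3)
  +(−1)^0/∏(0,1,0,0,0,1)! = 1  (running 1)
⟨..|..⟩ = √(2/3)·(1) = +0.816497

+0.816497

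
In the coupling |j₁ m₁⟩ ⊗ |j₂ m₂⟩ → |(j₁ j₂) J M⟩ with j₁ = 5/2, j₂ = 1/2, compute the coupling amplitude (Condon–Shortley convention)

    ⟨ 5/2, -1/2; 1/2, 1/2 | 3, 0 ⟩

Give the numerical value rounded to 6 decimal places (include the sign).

triangle: 0!*5!*1!/7! = 120/5040
(j±m)!: 2!*3!*1!*0!*3!*3! = 432
prefactor² = (2J+1)*Δ*N² = 72
  k=0: +1/(0!*0!*3!*1!*2!*0!) = 1/12
Σ = 1/12  ⇒  CG² = 72*1/12² = 1/2
CG = +√(1/2) = +0.707107

+0.707107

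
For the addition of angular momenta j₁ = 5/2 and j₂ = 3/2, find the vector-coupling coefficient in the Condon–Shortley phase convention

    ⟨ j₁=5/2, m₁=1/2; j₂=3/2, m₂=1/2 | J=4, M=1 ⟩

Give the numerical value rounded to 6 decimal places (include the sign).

j₁+j₂−J=0  J+j₁−j₂=5  J−j₁+j₂=3  j₁+j₂+J+1=9
(j₁±m₁, j₂±m₂, J±M) = (3,2,2,1,5,3)
P² = 2160/7
sum k=0..0:
  [0] +1/24 = 1/24
S = 1/24
C² = P²·S² = 15/28 ; C = +0.731925

+√(15/28) ≈ +0.731925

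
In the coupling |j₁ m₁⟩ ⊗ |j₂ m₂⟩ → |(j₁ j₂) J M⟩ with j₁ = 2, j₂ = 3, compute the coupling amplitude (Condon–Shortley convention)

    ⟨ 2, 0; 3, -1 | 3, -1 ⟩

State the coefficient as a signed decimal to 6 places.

j₁+j₂−J=2  J+j₁−j₂=2  J−j₁+j₂=4  j₁+j₂+J+1=9
(j₁±m₁, j₂±m₂, J±M) = (2,2,2,4,2,4)
P² = 256/15
sum k=0..2:
  [0] +1/16 = 1/16
  [1] −1/6 = -1/6
  [2] +1/96 = 1/96
S = -3/32
C² = P²·S² = 3/20 ; C = -0.387298

-0.387298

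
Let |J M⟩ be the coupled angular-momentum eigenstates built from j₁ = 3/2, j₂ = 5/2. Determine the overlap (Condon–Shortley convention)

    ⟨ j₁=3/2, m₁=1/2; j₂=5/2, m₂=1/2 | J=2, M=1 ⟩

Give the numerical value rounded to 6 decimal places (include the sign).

triangle: 2!*1!*3!/7! = 12/5040
(j±m)!: 2!*1!*3!*2!*3!*1! = 144
prefactor² = (2J+1)*Δ*N² = 12/7
  k=0: +1/(0!*2!*1!*3!*0!*0!) = 1/12
  k=1: −1/(1!*1!*0!*2!*1!*1!) = -1/2
Σ = -5/12  ⇒  CG² = 12/7*(-5/12)² = 25/84
CG = −√(25/84) = -0.545545

-0.545545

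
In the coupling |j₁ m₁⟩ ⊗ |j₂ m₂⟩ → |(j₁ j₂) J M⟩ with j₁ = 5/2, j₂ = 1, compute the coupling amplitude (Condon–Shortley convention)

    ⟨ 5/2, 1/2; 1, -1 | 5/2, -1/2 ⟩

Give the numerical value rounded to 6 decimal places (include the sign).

+0.717137  (= +√(18/35))

j₁+j₂−J=1  J+j₁−j₂=4  J−j₁+j₂=1  j₁+j₂+J+1=7
(j₁±m₁, j₂±m₂, J±M) = (3,2,0,2,2,3)
P² = 288/35
sum k=0..0:
  [0] +1/4 = 1/4
S = 1/4
C² = P²·S² = 18/35 ; C = +0.717137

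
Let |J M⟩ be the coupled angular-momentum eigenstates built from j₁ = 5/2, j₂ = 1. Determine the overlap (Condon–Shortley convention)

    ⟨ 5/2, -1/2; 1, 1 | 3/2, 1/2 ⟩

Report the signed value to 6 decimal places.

triangle: 2!*3!*0!/6! = 12/720
(j±m)!: 2!*3!*2!*0!*2!*1! = 48
prefactor² = (2J+1)*Δ*N² = 16/5
  k=2: +1/(2!*0!*1!*0!*2!*0!) = 1/4
Σ = 1/4  ⇒  CG² = 16/5*1/4² = 1/5
CG = +√(1/5) = +0.447214

+√(1/5) = +0.447214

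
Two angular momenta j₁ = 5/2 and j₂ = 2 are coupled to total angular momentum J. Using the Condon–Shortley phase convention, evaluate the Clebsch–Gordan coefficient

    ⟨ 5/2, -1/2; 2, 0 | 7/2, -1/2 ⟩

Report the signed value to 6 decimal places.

triangle: 1!*4!*3!/9! = 144/362880
(j±m)!: 2!*3!*2!*2!*3!*4! = 6912
prefactor² = (2J+1)*Δ*N² = 768/35
  k=0: +1/(0!*1!*3!*2!*1!*1!) = 1/12
  k=1: −1/(1!*0!*2!*1!*2!*2!) = -1/8
Σ = -1/24  ⇒  CG² = 768/35*(-1/24)² = 4/105
CG = −√(4/105) = -0.195180

−√(4/105) = -0.195180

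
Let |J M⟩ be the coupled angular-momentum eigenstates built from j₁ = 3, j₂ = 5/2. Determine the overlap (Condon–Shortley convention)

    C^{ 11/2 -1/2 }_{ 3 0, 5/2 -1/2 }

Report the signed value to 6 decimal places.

√[12·0!6!5!/12! · 3!3!2!3!5!6!] = √(6220800/77)
  +(−1)^0/∏(0,0,3,2,3,3)! = 1/432  (running 1/432)
⟨..|..⟩ = √(6220800/77)·(1/432) = +0.657952

+0.657952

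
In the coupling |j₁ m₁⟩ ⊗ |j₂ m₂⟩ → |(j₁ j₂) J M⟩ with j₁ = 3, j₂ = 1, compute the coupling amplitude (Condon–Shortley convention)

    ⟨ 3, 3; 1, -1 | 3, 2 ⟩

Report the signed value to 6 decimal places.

triangle: 1!×5!×1!/8! = 120/40320
(j±m)!: 6!×0!×0!×2!×5!×1! = 172800
prefactor² = (2J+1)×Δ×N² = 3600
  k=0: +1/(0!×1!×0!×0!×5!×1!) = 1/120
Σ = 1/120  ⇒  CG² = 3600×1/120² = 1/4
CG = +√(1/4) = +0.500000

+0.500000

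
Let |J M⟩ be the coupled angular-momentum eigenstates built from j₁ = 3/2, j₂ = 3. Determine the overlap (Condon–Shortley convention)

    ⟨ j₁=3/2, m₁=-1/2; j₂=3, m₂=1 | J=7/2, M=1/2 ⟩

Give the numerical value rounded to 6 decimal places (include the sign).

j₁+j₂−J=1  J+j₁−j₂=2  J−j₁+j₂=5  j₁+j₂+J+1=9
(j₁±m₁, j₂±m₂, J±M) = (1,2,4,2,4,3)
P² = 512/7
sum k=0..1:
  [0] +1/48 = 1/48
  [1] −1/12 = -1/12
S = -1/16
C² = P²·S² = 2/7 ; C = -0.534522

−√(2/7) ≈ -0.534522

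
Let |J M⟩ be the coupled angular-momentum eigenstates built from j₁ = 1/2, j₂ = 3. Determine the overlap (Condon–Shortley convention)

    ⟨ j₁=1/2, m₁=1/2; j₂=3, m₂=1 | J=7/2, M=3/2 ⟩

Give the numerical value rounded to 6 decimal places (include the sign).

j₁+j₂−J=0  J+j₁−j₂=1  J−j₁+j₂=6  j₁+j₂+J+1=8
(j₁±m₁, j₂±m₂, J±M) = (1,0,4,2,5,2)
P² = 11520/7
sum k=0..0:
  [0] +1/48 = 1/48
S = 1/48
C² = P²·S² = 5/7 ; C = +0.845154

+0.845154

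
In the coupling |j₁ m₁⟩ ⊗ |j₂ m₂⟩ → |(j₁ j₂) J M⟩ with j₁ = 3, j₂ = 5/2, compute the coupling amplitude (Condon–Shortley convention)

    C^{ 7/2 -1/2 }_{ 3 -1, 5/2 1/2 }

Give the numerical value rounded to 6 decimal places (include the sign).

j₁+j₂−J=2  J+j₁−j₂=4  J−j₁+j₂=3  j₁+j₂+J+1=10
(j₁±m₁, j₂±m₂, J±M) = (2,4,3,2,3,4)
P² = 9216/175
sum k=0..2:
  [0] +1/288 = 1/288
  [1] −1/12 = -1/12
  [2] +1/16 = 1/16
S = -5/288
C² = P²·S² = 1/63 ; C = -0.125988

-0.125988  (= −√(1/63))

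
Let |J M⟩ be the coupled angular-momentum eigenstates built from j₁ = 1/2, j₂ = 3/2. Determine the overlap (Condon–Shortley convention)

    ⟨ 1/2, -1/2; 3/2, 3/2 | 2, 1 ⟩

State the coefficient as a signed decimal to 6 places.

+√(1/4) = +0.500000

j₁+j₂−J=0  J+j₁−j₂=1  J−j₁+j₂=3  j₁+j₂+J+1=5
(j₁±m₁, j₂±m₂, J±M) = (0,1,3,0,3,1)
P² = 9
sum k=0..0:
  [0] +1/6 = 1/6
S = 1/6
C² = P²·S² = 1/4 ; C = +0.500000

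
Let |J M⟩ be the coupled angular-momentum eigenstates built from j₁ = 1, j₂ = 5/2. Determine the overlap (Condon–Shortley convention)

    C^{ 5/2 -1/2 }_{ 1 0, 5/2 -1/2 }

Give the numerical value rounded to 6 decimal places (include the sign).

+√(1/35) ≈ +0.169031

triangle: 1!×1!×4!/7! = 24/5040
(j±m)!: 1!×1!×2!×3!×2!×3! = 144
prefactor² = (2J+1)×Δ×N² = 144/35
  k=0: +1/(0!×1!×1!×2!×0!×2!) = 1/4
  k=1: −1/(1!×0!×0!×1!×1!×3!) = -1/6
Σ = 1/12  ⇒  CG² = 144/35×1/12² = 1/35
CG = +√(1/35) = +0.169031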